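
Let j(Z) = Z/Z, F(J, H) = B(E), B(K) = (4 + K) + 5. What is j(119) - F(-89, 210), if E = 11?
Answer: -19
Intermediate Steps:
B(K) = 9 + K
F(J, H) = 20 (F(J, H) = 9 + 11 = 20)
j(Z) = 1
j(119) - F(-89, 210) = 1 - 1*20 = 1 - 20 = -19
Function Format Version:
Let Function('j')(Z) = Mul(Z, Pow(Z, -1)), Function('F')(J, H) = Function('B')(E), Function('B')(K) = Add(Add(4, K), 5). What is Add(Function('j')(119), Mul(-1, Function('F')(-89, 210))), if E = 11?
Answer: -19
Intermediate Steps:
Function('B')(K) = Add(9, K)
Function('F')(J, H) = 20 (Function('F')(J, H) = Add(9, 11) = 20)
Function('j')(Z) = 1
Add(Function('j')(119), Mul(-1, Function('F')(-89, 210))) = Add(1, Mul(-1, 20)) = Add(1, -20) = -19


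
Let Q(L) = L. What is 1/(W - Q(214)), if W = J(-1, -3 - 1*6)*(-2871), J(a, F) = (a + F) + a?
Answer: 1/31367 ≈ 3.1881e-5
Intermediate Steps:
J(a, F) = F + 2*a (J(a, F) = (F + a) + a = F + 2*a)
W = 31581 (W = ((-3 - 1*6) + 2*(-1))*(-2871) = ((-3 - 6) - 2)*(-2871) = (-9 - 2)*(-2871) = -11*(-2871) = 31581)
1/(W - Q(214)) = 1/(31581 - 1*214) = 1/(31581 - 214) = 1/31367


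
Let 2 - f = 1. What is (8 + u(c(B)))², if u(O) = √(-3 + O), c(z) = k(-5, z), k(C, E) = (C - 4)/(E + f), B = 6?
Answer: (56 + I*√210)²/49 ≈ 59.714 + 33.123*I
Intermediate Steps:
f = 1 (f = 2 - 1*1 = 2 - 1 = 1)
k(C, E) = (-4 + C)/(1 + E) (k(C, E) = (C - 4)/(E + 1) = (-4 + C)/(1 + E))
c(z) = -9/(1 + z) (c(z) = (-4 - 5)/(1 + z) = -9/(1 + z))
(8 + u(c(B)))² = (8 + √(-3 - 9/(1 + 6)))² = (8 + √(-3 - 9/7))² = (8 + √(-30/7))² = (8 + I*√210/7)²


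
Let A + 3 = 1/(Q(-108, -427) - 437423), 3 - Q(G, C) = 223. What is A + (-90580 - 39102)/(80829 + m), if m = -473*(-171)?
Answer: -14948386427/3931784712 ≈ -3.8019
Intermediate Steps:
Q(G, C) = -220 (Q(G, C) = 3 - 1*223 = 3 - 223 = -220)
A = -1312930/437643 (A = -3 + 1/(-220 - 437423) = -3 + 1/(-437643) = -3 - 1/437643 = -1312930/437643 ≈ -3.0000)
m = 80883
A + (-90580 - 39102)/(80829 + m) = -1312930/437643 + (-90580 - 39102)/(80829 + 80883) = -1312930/437643 - 129682/161712 = -1312930/437643 - 129682*1/161712 = -1312930/437643 - 64841/80856 = -14948386427/3931784712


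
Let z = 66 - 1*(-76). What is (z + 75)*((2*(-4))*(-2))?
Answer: 3472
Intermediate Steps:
z = 142 (z = 66 + 76 = 142)
(z + 75)*((2*(-4))*(-2)) = (142 + 75)*((2*(-4))*(-2)) = 217*(-8*(-2)) = 217*16 = 3472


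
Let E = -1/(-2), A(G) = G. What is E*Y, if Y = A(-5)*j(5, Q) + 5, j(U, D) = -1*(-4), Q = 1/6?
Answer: -15/2 ≈ -7.5000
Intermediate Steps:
Q = ⅙ ≈ 0.16667
j(U, D) = 4
Y = -15 (Y = -5*4 + 5 = -20 + 5 = -15)
E = ½ (E = -1*(-½) = ½ ≈ 0.50000)
E*Y = (½)*(-15) = -15/2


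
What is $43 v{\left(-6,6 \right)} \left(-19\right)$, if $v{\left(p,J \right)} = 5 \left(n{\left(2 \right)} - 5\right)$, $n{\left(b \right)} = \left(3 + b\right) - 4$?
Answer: $16340$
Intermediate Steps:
$n{\left(b \right)} = -1 + b$
$v{\left(p,J \right)} = -20$ ($v{\left(p,J \right)} = 5 \left(\left(-1 + 2\right) - 5\right) = 5 \left(1 - 5\right) = 5 \left(-4\right) = -20$)
$43 v{\left(-6,6 \right)} \left(-19\right) = 43 \left(-20\right) \left(-19\right) = \left(-860\right) \left(-19\right) = 16340$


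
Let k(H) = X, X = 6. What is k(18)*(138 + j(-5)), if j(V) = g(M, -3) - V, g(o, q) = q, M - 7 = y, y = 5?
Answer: 840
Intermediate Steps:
M = 12 (M = 7 + 5 = 12)
k(H) = 6
j(V) = -3 - V
k(18)*(138 + j(-5)) = 6*(138 + (-3 - 1*(-5))) = 6*(138 + (-3 + 5)) = 6*(138 + 2) = 6*140 = 840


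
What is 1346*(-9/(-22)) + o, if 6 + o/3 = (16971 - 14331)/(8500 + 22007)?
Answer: 59609211/111859 ≈ 532.90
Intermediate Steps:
o = -180402/10169 (o = -18 + 3*((16971 - 14331)/(8500 + 22007)) = -18 + 3*(2640/30507) = -18 + 3*(2640*(1/30507)) = -18 + 3*(880/10169) = -18 + 2640/10169 = -180402/10169 ≈ -17.740)
1346*(-9/(-22)) + o = 1346*(-9/(-22)) - 180402/10169 = 1346*(-9*(-1/22)) - 180402/10169 = 1346*(9/22) - 180402/10169 = 6057/11 - 180402/10169 = 59609211/111859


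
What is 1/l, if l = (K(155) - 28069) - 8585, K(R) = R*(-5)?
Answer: -1/37429 ≈ -2.6717e-5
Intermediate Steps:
K(R) = -5*R
l = -37429 (l = (-5*155 - 28069) - 8585 = (-775 - 28069) - 8585 = -28844 - 8585 = -37429)
1/l = 1/(-37429) = -1/37429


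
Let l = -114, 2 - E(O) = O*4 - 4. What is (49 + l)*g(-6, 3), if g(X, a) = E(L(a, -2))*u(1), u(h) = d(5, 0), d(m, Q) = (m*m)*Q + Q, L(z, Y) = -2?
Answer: 0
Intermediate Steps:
d(m, Q) = Q + Q*m**2 (d(m, Q) = m**2*Q + Q = Q*m**2 + Q = Q + Q*m**2)
u(h) = 0 (u(h) = 0*(1 + 5**2) = 0*(1 + 25) = 0*26 = 0)
E(O) = 6 - 4*O (E(O) = 2 - (O*4 - 4) = 2 - (4*O - 4) = 2 - (-4 + 4*O) = 2 + (4 - 4*O) = 6 - 4*O)
g(X, a) = 0 (g(X, a) = (6 - 4*(-2))*0 = (6 + 8)*0 = 14*0 = 0)
(49 + l)*g(-6, 3) = (49 - 114)*0 = -65*0 = 0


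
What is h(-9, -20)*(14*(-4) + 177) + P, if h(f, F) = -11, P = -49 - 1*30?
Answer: -1410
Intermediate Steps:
P = -79 (P = -49 - 30 = -79)
h(-9, -20)*(14*(-4) + 177) + P = -11*(14*(-4) + 177) - 79 = -11*(-56 + 177) - 79 = -11*121 - 79 = -1331 - 79 = -1410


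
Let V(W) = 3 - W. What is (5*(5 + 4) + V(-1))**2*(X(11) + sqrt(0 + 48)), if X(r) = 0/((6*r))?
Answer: 9604*sqrt(3) ≈ 16635.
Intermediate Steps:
X(r) = 0 (X(r) = 0*(1/(6*r)) = 0)
(5*(5 + 4) + V(-1))**2*(X(11) + sqrt(0 + 48)) = (5*(5 + 4) + (3 - 1*(-1)))**2*(0 + sqrt(0 + 48)) = (5*9 + (3 + 1))**2*(0 + sqrt(48)) = (45 + 4)**2*(0 + 4*sqrt(3)) = 49**2*(4*sqrt(3)) = 2401*(4*sqrt(3)) = 9604*sqrt(3)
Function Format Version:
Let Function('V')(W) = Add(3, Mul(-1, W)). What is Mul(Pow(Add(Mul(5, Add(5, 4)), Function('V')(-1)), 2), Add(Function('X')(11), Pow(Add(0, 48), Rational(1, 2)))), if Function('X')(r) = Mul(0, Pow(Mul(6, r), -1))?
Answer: Mul(9604, Pow(3, Rational(1, 2))) ≈ 16635.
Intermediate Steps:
Function('X')(r) = 0 (Function('X')(r) = Mul(0, Mul(Rational(1, 6), Pow(r, -1))) = 0)
Mul(Pow(Add(Mul(5, Add(5, 4)), Function('V')(-1)), 2), Add(Function('X')(11), Pow(Add(0, 48), Rational(1, 2)))) = Mul(Pow(Add(Mul(5, Add(5, 4)), Add(3, Mul(-1, -1))), 2), Add(0, Pow(Add(0, 48), Rational(1, 2)))) = Mul(Pow(Add(Mul(5, 9), Add(3, 1)), 2), Add(0, Pow(48, Rational(1, 2)))) = Mul(Pow(Add(45, 4), 2), Add(0, Mul(4, Pow(3, Rational(1, 2))))) = Mul(Pow(49, 2), Mul(4, Pow(3, Rational(1, 2)))) = Mul(2401, Mul(4, Pow(3, Rational(1, 2)))) = Mul(9604, Pow(3, Rational(1, 2)))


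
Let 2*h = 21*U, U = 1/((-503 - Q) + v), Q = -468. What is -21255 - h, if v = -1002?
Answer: -44082849/2074 ≈ -21255.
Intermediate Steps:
U = -1/1037 (U = 1/((-503 - 1*(-468)) - 1002) = 1/((-503 + 468) - 1002) = 1/(-35 - 1002) = 1/(-1037) = -1/1037 ≈ -0.00096432)
h = -21/2074 (h = (21*(-1/1037))/2 = (1/2)*(-21/1037) = -21/2074 ≈ -0.010125)
-21255 - h = -21255 - 1*(-21/2074) = -21255 + 21/2074 = -44082849/2074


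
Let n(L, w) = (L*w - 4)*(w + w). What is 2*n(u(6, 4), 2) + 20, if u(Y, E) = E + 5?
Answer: 132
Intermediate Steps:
u(Y, E) = 5 + E
n(L, w) = 2*w*(-4 + L*w) (n(L, w) = (-4 + L*w)*(2*w) = 2*w*(-4 + L*w))
2*n(u(6, 4), 2) + 20 = 2*(2*2*(-4 + (5 + 4)*2)) + 20 = 2*(2*2*(-4 + 9*2)) + 20 = 2*(2*2*(-4 + 18)) + 20 = 2*(2*2*14) + 20 = 2*56 + 20 = 112 + 20 = 132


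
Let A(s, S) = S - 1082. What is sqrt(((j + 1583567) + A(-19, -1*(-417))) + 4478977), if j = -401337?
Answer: sqrt(5660542) ≈ 2379.2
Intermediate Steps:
A(s, S) = -1082 + S
sqrt(((j + 1583567) + A(-19, -1*(-417))) + 4478977) = sqrt(((-401337 + 1583567) + (-1082 - 1*(-417))) + 4478977) = sqrt((1182230 + (-1082 + 417)) + 4478977) = sqrt((1182230 - 665) + 4478977) = sqrt(1181565 + 4478977) = sqrt(5660542)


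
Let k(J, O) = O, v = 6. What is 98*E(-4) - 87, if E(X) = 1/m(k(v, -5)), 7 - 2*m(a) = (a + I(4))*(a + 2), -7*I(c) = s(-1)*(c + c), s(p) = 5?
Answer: -4171/44 ≈ -94.795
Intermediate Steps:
I(c) = -10*c/7 (I(c) = -5*(c + c)/7 = -5*2*c/7 = -10*c/7)
m(a) = 7/2 - (2 + a)*(-40/7 + a)/2 (m(a) = 7/2 - (a - 10/7*4)*(a + 2)/2 = 7/2 - (a - 40/7)*(2 + a)/2 = 7/2 - (-40/7 + a)*(2 + a)/2 = 7/2 - (2 + a)*(-40/7 + a)/2)
E(X) = -7/88 (E(X) = 1/(129/14 - ½*(-5)² + (13/7)*(-5)) = 1/(129/14 - ½*25 - 65/7) = 1/(129/14 - 25/2 - 65/7) = 1/(-88/7) = -7/88)
98*E(-4) - 87 = 98*(-7/88) - 87 = -343/44 - 87 = -4171/44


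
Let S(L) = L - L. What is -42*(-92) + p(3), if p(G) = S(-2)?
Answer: 3864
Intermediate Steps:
S(L) = 0
p(G) = 0
-42*(-92) + p(3) = -42*(-92) + 0 = 3864 + 0 = 3864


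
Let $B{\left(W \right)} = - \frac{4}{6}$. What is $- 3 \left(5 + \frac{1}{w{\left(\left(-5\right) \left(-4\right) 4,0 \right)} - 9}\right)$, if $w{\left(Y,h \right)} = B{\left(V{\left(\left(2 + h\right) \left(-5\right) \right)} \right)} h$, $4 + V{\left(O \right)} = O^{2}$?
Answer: $- \frac{44}{3} \approx -14.667$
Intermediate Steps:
$V{\left(O \right)} = -4 + O^{2}$
$B{\left(W \right)} = - \frac{2}{3}$ ($B{\left(W \right)} = \left(-4\right) \frac{1}{6} = - \frac{2}{3}$)
$w{\left(Y,h \right)} = - \frac{2 h}{3}$
$- 3 \left(5 + \frac{1}{w{\left(\left(-5\right) \left(-4\right) 4,0 \right)} - 9}\right) = - 3 \left(5 + \frac{1}{\left(- \frac{2}{3}\right) 0 - 9}\right) = - 3 \left(5 + \frac{1}{0 - 9}\right) = - 3 \left(5 + \frac{1}{-9}\right) = - 3 \left(5 - \frac{1}{9}\right) = \left(-3\right) \frac{44}{9} = - \frac{44}{3}$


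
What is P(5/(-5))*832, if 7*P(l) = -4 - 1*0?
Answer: -3328/7 ≈ -475.43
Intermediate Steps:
P(l) = -4/7 (P(l) = (-4 - 1*0)/7 = (-4 + 0)/7 = (⅐)*(-4) = -4/7)
P(5/(-5))*832 = -4/7*832 = -3328/7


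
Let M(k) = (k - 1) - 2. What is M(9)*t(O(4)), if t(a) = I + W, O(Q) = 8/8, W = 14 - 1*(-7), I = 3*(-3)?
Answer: 72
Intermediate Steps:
I = -9
W = 21 (W = 14 + 7 = 21)
O(Q) = 1 (O(Q) = 8*(⅛) = 1)
M(k) = -3 + k (M(k) = (-1 + k) - 2 = -3 + k)
t(a) = 12 (t(a) = -9 + 21 = 12)
M(9)*t(O(4)) = (-3 + 9)*12 = 6*12 = 72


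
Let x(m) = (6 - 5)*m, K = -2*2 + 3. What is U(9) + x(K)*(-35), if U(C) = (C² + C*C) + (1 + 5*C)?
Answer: 243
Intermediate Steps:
U(C) = 1 + 2*C² + 5*C (U(C) = (C² + C²) + (1 + 5*C) = 2*C² + (1 + 5*C) = 1 + 2*C² + 5*C)
K = -1 (K = -4 + 3 = -1)
x(m) = m (x(m) = 1*m = m)
U(9) + x(K)*(-35) = (1 + 2*9² + 5*9) - 1*(-35) = (1 + 2*81 + 45) + 35 = (1 + 162 + 45) + 35 = 208 + 35 = 243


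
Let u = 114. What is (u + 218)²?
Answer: 110224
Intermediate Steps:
(u + 218)² = (114 + 218)² = 332² = 110224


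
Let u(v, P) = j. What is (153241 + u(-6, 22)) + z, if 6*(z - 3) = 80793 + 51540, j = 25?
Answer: 350649/2 ≈ 1.7532e+5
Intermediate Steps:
u(v, P) = 25
z = 44117/2 (z = 3 + (80793 + 51540)/6 = 3 + (⅙)*132333 = 3 + 44111/2 = 44117/2 ≈ 22059.)
(153241 + u(-6, 22)) + z = (153241 + 25) + 44117/2 = 153266 + 44117/2 = 350649/2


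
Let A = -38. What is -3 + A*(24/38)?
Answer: -27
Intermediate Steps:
-3 + A*(24/38) = -3 - 912/38 = -3 - 38*12/19 = -3 - 24 = -27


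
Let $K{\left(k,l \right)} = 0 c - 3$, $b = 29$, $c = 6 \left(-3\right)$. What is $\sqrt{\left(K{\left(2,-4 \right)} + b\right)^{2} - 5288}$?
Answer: $2 i \sqrt{1153} \approx 67.912 i$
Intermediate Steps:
$c = -18$
$K{\left(k,l \right)} = -3$ ($K{\left(k,l \right)} = 0 \left(-18\right) - 3 = 0 - 3 = -3$)
$\sqrt{\left(K{\left(2,-4 \right)} + b\right)^{2} - 5288} = \sqrt{\left(-3 + 29\right)^{2} - 5288} = \sqrt{26^{2} - 5288} = \sqrt{676 - 5288} = \sqrt{-4612} = 2 i \sqrt{1153}$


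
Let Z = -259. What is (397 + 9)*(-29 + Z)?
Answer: -116928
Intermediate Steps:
(397 + 9)*(-29 + Z) = (397 + 9)*(-29 - 259) = 406*(-288) = -116928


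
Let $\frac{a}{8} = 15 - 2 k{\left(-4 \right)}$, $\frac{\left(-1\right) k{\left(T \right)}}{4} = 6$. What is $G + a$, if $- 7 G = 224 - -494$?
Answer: $\frac{2810}{7} \approx 401.43$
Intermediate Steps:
$k{\left(T \right)} = -24$ ($k{\left(T \right)} = \left(-4\right) 6 = -24$)
$a = 504$ ($a = 8 \left(15 - -48\right) = 8 \left(15 + 48\right) = 8 \cdot 63 = 504$)
$G = - \frac{718}{7}$ ($G = - \frac{224 - -494}{7} = - \frac{224 + 494}{7} = \left(- \frac{1}{7}\right) 718 = - \frac{718}{7} \approx -102.57$)
$G + a = - \frac{718}{7} + 504 = \frac{2810}{7}$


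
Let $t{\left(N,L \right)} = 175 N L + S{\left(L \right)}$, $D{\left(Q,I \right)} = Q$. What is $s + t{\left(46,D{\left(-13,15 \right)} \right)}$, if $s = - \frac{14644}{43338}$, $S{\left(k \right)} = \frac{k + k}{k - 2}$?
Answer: $- \frac{3779384354}{36115} \approx -1.0465 \cdot 10^{5}$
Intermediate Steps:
$S{\left(k \right)} = \frac{2 k}{-2 + k}$
$s = - \frac{7322}{21669}$ ($s = \left(-14644\right) \frac{1}{43338} = - \frac{7322}{21669} \approx -0.3379$)
$t{\left(N,L \right)} = \frac{2 L}{-2 + L} + 175 L N$ ($t{\left(N,L \right)} = 175 N L + \frac{2 L}{-2 + L} = 175 L N + \frac{2 L}{-2 + L} = \frac{2 L}{-2 + L} + 175 L N$)
$s + t{\left(46,D{\left(-13,15 \right)} \right)} = - \frac{7322}{21669} - \frac{13 \left(2 + 175 \cdot 46 \left(-2 - 13\right)\right)}{-2 - 13} = - \frac{7322}{21669} - \frac{13 \left(2 + 175 \cdot 46 \left(-15\right)\right)}{-15} = - \frac{7322}{21669} - - \frac{13 \left(2 - 120750\right)}{15} = - \frac{7322}{21669} - \left(- \frac{13}{15}\right) \left(-120748\right) = - \frac{7322}{21669} - \frac{1569724}{15} = - \frac{3779384354}{36115}$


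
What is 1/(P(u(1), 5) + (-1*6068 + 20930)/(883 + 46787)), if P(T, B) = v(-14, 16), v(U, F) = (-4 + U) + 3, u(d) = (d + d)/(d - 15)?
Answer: -7945/116698 ≈ -0.068082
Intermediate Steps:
u(d) = 2*d/(-15 + d) (u(d) = (2*d)/(-15 + d) = 2*d/(-15 + d))
v(U, F) = -1 + U
P(T, B) = -15 (P(T, B) = -1 - 14 = -15)
1/(P(u(1), 5) + (-1*6068 + 20930)/(883 + 46787)) = 1/(-15 + (-1*6068 + 20930)/(883 + 46787)) = 1/(-15 + (-6068 + 20930)/47670) = 1/(-15 + 14862*(1/47670)) = 1/(-15 + 2477/7945) = 1/(-116698/7945) = -7945/116698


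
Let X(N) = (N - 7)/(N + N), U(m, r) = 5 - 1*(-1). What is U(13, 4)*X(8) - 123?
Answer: -981/8 ≈ -122.63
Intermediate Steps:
U(m, r) = 6 (U(m, r) = 5 + 1 = 6)
X(N) = (-7 + N)/(2*N) (X(N) = (-7 + N)/((2*N)) = (-7 + N)*(1/(2*N)) = (-7 + N)/(2*N))
U(13, 4)*X(8) - 123 = 6*((½)*(-7 + 8)/8) - 123 = 6*((½)*(⅛)*1) - 123 = 6*(1/16) - 123 = 3/8 - 123 = -981/8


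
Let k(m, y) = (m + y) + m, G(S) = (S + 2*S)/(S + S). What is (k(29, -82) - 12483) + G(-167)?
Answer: -25011/2 ≈ -12506.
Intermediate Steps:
G(S) = 3/2 (G(S) = (3*S)/((2*S)) = (3*S)*(1/(2*S)) = 3/2)
k(m, y) = y + 2*m
(k(29, -82) - 12483) + G(-167) = ((-82 + 2*29) - 12483) + 3/2 = ((-82 + 58) - 12483) + 3/2 = (-24 - 12483) + 3/2 = -12507 + 3/2 = -25011/2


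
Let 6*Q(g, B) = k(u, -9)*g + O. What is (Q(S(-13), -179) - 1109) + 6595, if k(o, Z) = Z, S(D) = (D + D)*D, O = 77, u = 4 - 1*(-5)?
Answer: 29951/6 ≈ 4991.8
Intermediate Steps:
u = 9 (u = 4 + 5 = 9)
S(D) = 2*D**2 (S(D) = (2*D)*D = 2*D**2)
Q(g, B) = 77/6 - 3*g/2 (Q(g, B) = (-9*g + 77)/6 = (77 - 9*g)/6 = 77/6 - 3*g/2)
(Q(S(-13), -179) - 1109) + 6595 = ((77/6 - 3*(-13)**2) - 1109) + 6595 = ((77/6 - 3*169) - 1109) + 6595 = ((77/6 - 3/2*338) - 1109) + 6595 = ((77/6 - 507) - 1109) + 6595 = (-2965/6 - 1109) + 6595 = -9619/6 + 6595 = 29951/6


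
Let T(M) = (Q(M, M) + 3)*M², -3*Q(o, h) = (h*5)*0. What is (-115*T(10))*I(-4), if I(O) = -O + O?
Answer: 0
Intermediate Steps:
Q(o, h) = 0 (Q(o, h) = -h*5*0/3 = -5*h*0/3 = -⅓*0 = 0)
T(M) = 3*M² (T(M) = (0 + 3)*M² = 3*M²)
I(O) = 0
(-115*T(10))*I(-4) = -345*10²*0 = -345*100*0 = -115*300*0 = -34500*0 = 0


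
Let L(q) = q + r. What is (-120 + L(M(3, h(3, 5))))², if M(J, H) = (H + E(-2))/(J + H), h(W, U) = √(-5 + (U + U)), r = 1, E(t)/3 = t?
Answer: 124703/8 - 4491*√5/8 ≈ 14333.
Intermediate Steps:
E(t) = 3*t
h(W, U) = √(-5 + 2*U)
M(J, H) = (-6 + H)/(H + J) (M(J, H) = (H + 3*(-2))/(J + H) = (H - 6)/(H + J) = (-6 + H)/(H + J))
L(q) = 1 + q (L(q) = q + 1 = 1 + q)
(-120 + L(M(3, h(3, 5))))² = (-120 + (1 + (-6 + √(-5 + 2*5))/(√(-5 + 2*5) + 3)))² = (-120 + (1 + (-6 + √(-5 + 10))/(√(-5 + 10) + 3)))² = (-120 + (1 + (-6 + √5)/(√5 + 3)))² = (-120 + (1 + (-6 + √5)/(3 + √5)))² = (-119 + (-6 + √5)/(3 + √5))²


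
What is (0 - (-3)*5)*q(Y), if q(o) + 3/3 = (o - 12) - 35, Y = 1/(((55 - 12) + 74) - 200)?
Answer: -59775/83 ≈ -720.18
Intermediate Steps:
Y = -1/83 (Y = 1/((43 + 74) - 200) = 1/(117 - 200) = 1/(-83) = -1/83 ≈ -0.012048)
q(o) = -48 + o (q(o) = -1 + ((o - 12) - 35) = -1 + ((-12 + o) - 35) = -1 + (-47 + o) = -48 + o)
(0 - (-3)*5)*q(Y) = (0 - (-3)*5)*(-48 - 1/83) = (0 - 1*(-15))*(-3985/83) = (0 + 15)*(-3985/83) = 15*(-3985/83) = -59775/83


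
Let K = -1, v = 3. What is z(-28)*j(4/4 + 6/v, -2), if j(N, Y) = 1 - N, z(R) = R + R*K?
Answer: 0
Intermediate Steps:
z(R) = 0 (z(R) = R + R*(-1) = R - R = 0)
z(-28)*j(4/4 + 6/v, -2) = 0*(1 - (4/4 + 6/3)) = 0*(1 - (4*(¼) + 6*(⅓))) = 0*(1 - (1 + 2)) = 0*(1 - 1*3) = 0*(1 - 3) = 0*(-2) = 0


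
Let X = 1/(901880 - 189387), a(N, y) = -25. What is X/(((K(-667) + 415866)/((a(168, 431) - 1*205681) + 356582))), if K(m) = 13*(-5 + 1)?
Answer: 75438/148132282151 ≈ 5.0926e-7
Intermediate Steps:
K(m) = -52 (K(m) = 13*(-4) = -52)
X = 1/712493 ≈ 1.4035e-6
X/(((K(-667) + 415866)/((a(168, 431) - 1*205681) + 356582))) = 1/(712493*(((-52 + 415866)/((-25 - 1*205681) + 356582)))) = 1/(712493*((415814/((-25 - 205681) + 356582)))) = 1/(712493*((415814/(-205706 + 356582)))) = 1/(712493*((415814/150876))) = 1/(712493*((415814*(1/150876)))) = 1/(712493*(207907/75438)) = (1/712493)*(75438/207907) = 75438/148132282151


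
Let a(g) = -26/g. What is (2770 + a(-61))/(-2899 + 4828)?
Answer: 56332/39223 ≈ 1.4362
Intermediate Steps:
(2770 + a(-61))/(-2899 + 4828) = (2770 - 26/(-61))/(-2899 + 4828) = (2770 - 26*(-1/61))/1929 = (2770 + 26/61)*(1/1929) = (168996/61)*(1/1929) = 56332/39223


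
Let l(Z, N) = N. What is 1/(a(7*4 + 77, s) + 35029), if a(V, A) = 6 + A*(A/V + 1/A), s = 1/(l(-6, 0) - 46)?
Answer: 222180/7784298481 ≈ 2.8542e-5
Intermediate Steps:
s = -1/46 (s = 1/(0 - 46) = 1/(-46) = -1/46 ≈ -0.021739)
a(V, A) = 6 + A*(1/A + A/V) (a(V, A) = 6 + A*(A/V + 1/A) = 6 + A*(1/A + A/V))
1/(a(7*4 + 77, s) + 35029) = 1/((7 + (-1/46)²/(7*4 + 77)) + 35029) = 1/((7 + 1/(2116*(28 + 77))) + 35029) = 1/((7 + (1/2116)/105) + 35029) = 1/((7 + (1/2116)*(1/105)) + 35029) = 1/((7 + 1/222180) + 35029) = 1/(1555261/222180 + 35029) = 1/(7784298481/222180) = 222180/7784298481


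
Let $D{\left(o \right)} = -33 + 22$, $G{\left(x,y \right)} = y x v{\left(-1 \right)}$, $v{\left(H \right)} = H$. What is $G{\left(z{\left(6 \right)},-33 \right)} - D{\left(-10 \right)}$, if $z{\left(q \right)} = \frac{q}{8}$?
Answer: $\frac{143}{4} \approx 35.75$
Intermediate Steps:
$z{\left(q \right)} = \frac{q}{8}$ ($z{\left(q \right)} = q \frac{1}{8} = \frac{q}{8}$)
$G{\left(x,y \right)} = - x y$ ($G{\left(x,y \right)} = y x \left(-1\right) = x y \left(-1\right) = - x y$)
$D{\left(o \right)} = -11$
$G{\left(z{\left(6 \right)},-33 \right)} - D{\left(-10 \right)} = \left(-1\right) \frac{1}{8} \cdot 6 \left(-33\right) - -11 = \left(-1\right) \frac{3}{4} \left(-33\right) + 11 = \frac{99}{4} + 11 = \frac{143}{4}$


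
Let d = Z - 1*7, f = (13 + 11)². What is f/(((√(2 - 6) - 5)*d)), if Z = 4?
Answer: 960/29 + 384*I/29 ≈ 33.103 + 13.241*I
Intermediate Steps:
f = 576 (f = 24² = 576)
d = -3 (d = 4 - 1*7 = 4 - 7 = -3)
f/(((√(2 - 6) - 5)*d)) = 576/(((√(2 - 6) - 5)*(-3))) = 576/(((√(-4) - 5)*(-3))) = 576/(((2*I - 5)*(-3))) = 576/(((-5 + 2*I)*(-3))) = 576/(15 - 6*I) = 576*((15 + 6*I)/261) = 64*(15 + 6*I)/29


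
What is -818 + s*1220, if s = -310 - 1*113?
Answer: -516878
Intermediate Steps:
s = -423 (s = -310 - 113 = -423)
-818 + s*1220 = -818 - 423*1220 = -818 - 516060 = -516878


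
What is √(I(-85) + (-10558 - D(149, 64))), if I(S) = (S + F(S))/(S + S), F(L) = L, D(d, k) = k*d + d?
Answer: I*√20242 ≈ 142.27*I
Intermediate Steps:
D(d, k) = d + d*k (D(d, k) = d*k + d = d + d*k)
I(S) = 1 (I(S) = (S + S)/(S + S) = (2*S)/((2*S)) = (2*S)*(1/(2*S)) = 1)
√(I(-85) + (-10558 - D(149, 64))) = √(1 + (-10558 - 149*(1 + 64))) = √(1 + (-10558 - 149*65)) = √(1 + (-10558 - 1*9685)) = √(1 + (-10558 - 9685)) = √(1 - 20243) = √(-20242) = I*√20242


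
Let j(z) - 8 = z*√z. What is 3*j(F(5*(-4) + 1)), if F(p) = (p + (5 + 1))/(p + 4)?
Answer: 24 + 13*√195/75 ≈ 26.420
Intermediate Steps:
F(p) = (6 + p)/(4 + p) (F(p) = (p + 6)/(4 + p) = (6 + p)/(4 + p))
j(z) = 8 + z^(3/2) (j(z) = 8 + z*√z = 8 + z^(3/2))
3*j(F(5*(-4) + 1)) = 3*(8 + ((6 + (5*(-4) + 1))/(4 + (5*(-4) + 1)))^(3/2)) = 3*(8 + ((6 + (-20 + 1))/(4 + (-20 + 1)))^(3/2)) = 3*(8 + ((6 - 19)/(4 - 19))^(3/2)) = 3*(8 + (-13/(-15))^(3/2)) = 3*(8 + (-1/15*(-13))^(3/2)) = 3*(8 + (13/15)^(3/2)) = 3*(8 + 13*√195/225) = 24 + 13*√195/75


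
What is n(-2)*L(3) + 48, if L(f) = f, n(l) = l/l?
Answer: 51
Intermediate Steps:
n(l) = 1
n(-2)*L(3) + 48 = 1*3 + 48 = 3 + 48 = 51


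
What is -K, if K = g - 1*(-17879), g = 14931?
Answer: -32810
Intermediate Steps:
K = 32810 (K = 14931 - 1*(-17879) = 14931 + 17879 = 32810)
-K = -1*32810 = -32810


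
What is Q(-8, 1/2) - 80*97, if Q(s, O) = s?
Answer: -7768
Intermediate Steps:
Q(-8, 1/2) - 80*97 = -8 - 80*97 = -8 - 7760 = -7768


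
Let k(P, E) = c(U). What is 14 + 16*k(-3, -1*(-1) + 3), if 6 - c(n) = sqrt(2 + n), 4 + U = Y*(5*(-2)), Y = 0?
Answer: 110 - 16*I*sqrt(2) ≈ 110.0 - 22.627*I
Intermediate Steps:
U = -4 (U = -4 + 0*(5*(-2)) = -4 + 0*(-10) = -4 + 0 = -4)
c(n) = 6 - sqrt(2 + n)
k(P, E) = 6 - I*sqrt(2) (k(P, E) = 6 - sqrt(2 - 4) = 6 - sqrt(-2) = 6 - I*sqrt(2))
14 + 16*k(-3, -1*(-1) + 3) = 14 + 16*(6 - I*sqrt(2)) = 14 + (96 - 16*I*sqrt(2)) = 110 - 16*I*sqrt(2)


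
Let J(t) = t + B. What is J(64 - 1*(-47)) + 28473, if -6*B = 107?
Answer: 171397/6 ≈ 28566.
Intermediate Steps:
B = -107/6 (B = -⅙*107 = -107/6 ≈ -17.833)
J(t) = -107/6 + t (J(t) = t - 107/6 = -107/6 + t)
J(64 - 1*(-47)) + 28473 = (-107/6 + (64 - 1*(-47))) + 28473 = (-107/6 + (64 + 47)) + 28473 = (-107/6 + 111) + 28473 = 559/6 + 28473 = 171397/6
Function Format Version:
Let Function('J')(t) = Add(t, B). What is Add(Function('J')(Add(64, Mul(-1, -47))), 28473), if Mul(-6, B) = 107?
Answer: Rational(171397, 6) ≈ 28566.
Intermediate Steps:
B = Rational(-107, 6) (B = Mul(Rational(-1, 6), 107) = Rational(-107, 6) ≈ -17.833)
Function('J')(t) = Add(Rational(-107, 6), t) (Function('J')(t) = Add(t, Rational(-107, 6)) = Add(Rational(-107, 6), t))
Add(Function('J')(Add(64, Mul(-1, -47))), 28473) = Add(Add(Rational(-107, 6), Add(64, Mul(-1, -47))), 28473) = Add(Add(Rational(-107, 6), Add(64, 47)), 28473) = Add(Add(Rational(-107, 6), 111), 28473) = Add(Rational(559, 6), 28473) = Rational(171397, 6)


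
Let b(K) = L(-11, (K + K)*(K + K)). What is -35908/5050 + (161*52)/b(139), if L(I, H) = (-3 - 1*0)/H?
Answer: -1633729715062/7575 ≈ -2.1567e+8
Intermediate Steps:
L(I, H) = -3/H (L(I, H) = (-3 + 0)/H = -3/H)
b(K) = -3/(4*K²) (b(K) = -3/(K + K)² = -3*1/(4*K²) = -3/(4*K²))
-35908/5050 + (161*52)/b(139) = -35908/5050 + (161*52)/((-¾/139²)) = -35908*1/5050 + 8372/((-¾*1/19321)) = -17954/2525 + 8372/(-3/77284) = -17954/2525 + 8372*(-77284/3) = -17954/2525 - 647021648/3 = -1633729715062/7575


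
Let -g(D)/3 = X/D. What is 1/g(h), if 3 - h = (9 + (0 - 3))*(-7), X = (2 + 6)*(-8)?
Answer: 15/64 ≈ 0.23438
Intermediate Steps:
X = -64 (X = 8*(-8) = -64)
h = 45 (h = 3 - (9 + (0 - 3))*(-7) = 3 - (9 - 3)*(-7) = 3 - 6*(-7) = 3 - 1*(-42) = 3 + 42 = 45)
g(D) = 192/D (g(D) = -(-192)/D = 192/D)
1/g(h) = 1/(192/45) = 1/(192*(1/45)) = 1/(64/15) = 15/64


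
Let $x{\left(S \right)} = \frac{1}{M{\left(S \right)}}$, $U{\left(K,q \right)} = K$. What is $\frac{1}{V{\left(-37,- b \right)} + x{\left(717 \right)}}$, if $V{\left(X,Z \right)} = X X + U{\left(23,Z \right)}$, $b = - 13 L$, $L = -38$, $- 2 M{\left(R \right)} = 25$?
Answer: $\frac{25}{34798} \approx 0.00071843$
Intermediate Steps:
$M{\left(R \right)} = - \frac{25}{2}$ ($M{\left(R \right)} = \left(- \frac{1}{2}\right) 25 = - \frac{25}{2}$)
$b = 494$ ($b = \left(-13\right) \left(-38\right) = 494$)
$x{\left(S \right)} = - \frac{2}{25}$ ($x{\left(S \right)} = \frac{1}{- \frac{25}{2}} = - \frac{2}{25}$)
$V{\left(X,Z \right)} = 23 + X^{2}$ ($V{\left(X,Z \right)} = X X + 23 = X^{2} + 23 = 23 + X^{2}$)
$\frac{1}{V{\left(-37,- b \right)} + x{\left(717 \right)}} = \frac{1}{\left(23 + \left(-37\right)^{2}\right) - \frac{2}{25}} = \frac{1}{\left(23 + 1369\right) - \frac{2}{25}} = \frac{1}{1392 - \frac{2}{25}} = \frac{1}{\frac{34798}{25}} = \frac{25}{34798}$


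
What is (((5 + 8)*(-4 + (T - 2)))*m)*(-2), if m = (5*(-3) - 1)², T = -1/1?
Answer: 46592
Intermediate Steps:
T = -1 (T = -1*1 = -1)
m = 256 (m = (-15 - 1)² = (-16)² = 256)
(((5 + 8)*(-4 + (T - 2)))*m)*(-2) = (((5 + 8)*(-4 + (-1 - 2)))*256)*(-2) = ((13*(-4 - 3))*256)*(-2) = ((13*(-7))*256)*(-2) = -91*256*(-2) = -23296*(-2) = 46592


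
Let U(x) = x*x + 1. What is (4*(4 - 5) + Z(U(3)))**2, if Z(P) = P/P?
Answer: 9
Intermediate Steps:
U(x) = 1 + x**2 (U(x) = x**2 + 1 = 1 + x**2)
Z(P) = 1
(4*(4 - 5) + Z(U(3)))**2 = (4*(4 - 5) + 1)**2 = (4*(-1) + 1)**2 = (-4 + 1)**2 = (-3)**2 = 9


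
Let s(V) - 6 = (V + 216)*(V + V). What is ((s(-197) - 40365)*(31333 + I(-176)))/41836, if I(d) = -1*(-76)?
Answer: -1502763605/41836 ≈ -35920.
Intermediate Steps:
s(V) = 6 + 2*V*(216 + V) (s(V) = 6 + (V + 216)*(V + V) = 6 + (216 + V)*(2*V) = 6 + 2*V*(216 + V))
I(d) = 76
((s(-197) - 40365)*(31333 + I(-176)))/41836 = (((6 + 2*(-197)² + 432*(-197)) - 40365)*(31333 + 76))/41836 = (((6 + 2*38809 - 85104) - 40365)*31409)*(1/41836) = (((6 + 77618 - 85104) - 40365)*31409)*(1/41836) = ((-7480 - 40365)*31409)*(1/41836) = -47845*31409*(1/41836) = -1502763605*1/41836 = -1502763605/41836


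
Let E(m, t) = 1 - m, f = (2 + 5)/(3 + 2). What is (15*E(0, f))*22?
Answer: 330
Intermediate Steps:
f = 7/5 ≈ 1.4000
(15*E(0, f))*22 = (15*(1 - 1*0))*22 = (15*(1 + 0))*22 = (15*1)*22 = 15*22 = 330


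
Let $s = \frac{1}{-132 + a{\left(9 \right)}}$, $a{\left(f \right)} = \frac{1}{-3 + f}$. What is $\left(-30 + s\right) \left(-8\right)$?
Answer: $\frac{189888}{791} \approx 240.06$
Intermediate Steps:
$s = - \frac{6}{791}$ ($s = \frac{1}{-132 + \frac{1}{-3 + 9}} = \frac{1}{-132 + \frac{1}{6}} = \frac{1}{- \frac{791}{6}} = - \frac{6}{791} \approx -0.0075853$)
$\left(-30 + s\right) \left(-8\right) = \left(-30 - \frac{6}{791}\right) \left(-8\right) = \left(- \frac{23736}{791}\right) \left(-8\right) = \frac{189888}{791}$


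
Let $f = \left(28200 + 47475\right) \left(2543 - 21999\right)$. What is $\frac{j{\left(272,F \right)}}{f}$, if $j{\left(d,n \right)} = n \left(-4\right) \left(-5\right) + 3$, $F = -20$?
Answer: $\frac{397}{1472332800} \approx 2.6964 \cdot 10^{-7}$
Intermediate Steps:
$f = -1472332800$ ($f = 75675 \left(-19456\right) = -1472332800$)
$j{\left(d,n \right)} = 3 + 20 n$ ($j{\left(d,n \right)} = - 4 n \left(-5\right) + 3 = 20 n + 3 = 3 + 20 n$)
$\frac{j{\left(272,F \right)}}{f} = \frac{3 + 20 \left(-20\right)}{-1472332800} = \left(3 - 400\right) \left(- \frac{1}{1472332800}\right) = \left(-397\right) \left(- \frac{1}{1472332800}\right) = \frac{397}{1472332800}$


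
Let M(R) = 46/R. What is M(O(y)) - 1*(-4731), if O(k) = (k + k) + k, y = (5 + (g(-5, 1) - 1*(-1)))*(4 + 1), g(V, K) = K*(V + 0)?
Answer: 71011/15 ≈ 4734.1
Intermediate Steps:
g(V, K) = K*V
y = 5 (y = (5 + (1*(-5) - 1*(-1)))*(4 + 1) = (5 + (-5 + 1))*5 = (5 - 4)*5 = 1*5 = 5)
O(k) = 3*k (O(k) = 2*k + k = 3*k)
M(O(y)) - 1*(-4731) = 46/((3*5)) - 1*(-4731) = 46/15 + 4731 = 71011/15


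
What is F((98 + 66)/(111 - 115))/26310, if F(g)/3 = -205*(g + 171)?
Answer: -2665/877 ≈ -3.0388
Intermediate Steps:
F(g) = -105165 - 615*g (F(g) = 3*(-205*(g + 171)) = 3*(-205*(171 + g)) = 3*(-35055 - 205*g) = -105165 - 615*g)
F((98 + 66)/(111 - 115))/26310 = (-105165 - 615*(98 + 66)/(111 - 115))/26310 = (-105165 - 100860/(-4))*(1/26310) = (-105165 - 100860*(-1)/4)*(1/26310) = (-105165 - 615*(-41))*(1/26310) = (-105165 + 25215)*(1/26310) = -79950*1/26310 = -2665/877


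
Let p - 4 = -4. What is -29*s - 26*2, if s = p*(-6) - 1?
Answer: -23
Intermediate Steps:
p = 0 (p = 4 - 4 = 0)
s = -1 (s = 0*(-6) - 1 = 0 - 1 = -1)
-29*s - 26*2 = -29*(-1) - 26*2 = 29 - 52 = -23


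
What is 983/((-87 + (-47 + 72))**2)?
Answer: 983/3844 ≈ 0.25572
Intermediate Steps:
983/((-87 + (-47 + 72))**2) = 983/((-87 + 25)**2) = 983/((-62)**2) = 983/3844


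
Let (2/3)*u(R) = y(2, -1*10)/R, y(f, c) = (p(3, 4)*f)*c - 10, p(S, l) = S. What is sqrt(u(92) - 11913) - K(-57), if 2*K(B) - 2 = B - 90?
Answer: 145/2 + 3*I*sqrt(2801147)/46 ≈ 72.5 + 109.15*I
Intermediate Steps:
K(B) = -44 + B/2 (K(B) = 1 + (B - 90)/2 = 1 + (-90 + B)/2 = 1 + (-45 + B/2) = -44 + B/2)
y(f, c) = -10 + 3*c*f (y(f, c) = (3*f)*c - 10 = 3*c*f - 10 = -10 + 3*c*f)
u(R) = -105/R (u(R) = 3*((-10 + 3*(-1*10)*2)/R)/2 = 3*((-10 + 3*(-10)*2)/R)/2 = 3*((-10 - 60)/R)/2 = 3*(-70/R)/2 = -105/R)
sqrt(u(92) - 11913) - K(-57) = sqrt(-105/92 - 11913) - (-44 + (1/2)*(-57)) = sqrt(-105*1/92 - 11913) - (-44 - 57/2) = sqrt(-105/92 - 11913) - 1*(-145/2) = sqrt(-1096101/92) + 145/2 = 3*I*sqrt(2801147)/46 + 145/2 = 145/2 + 3*I*sqrt(2801147)/46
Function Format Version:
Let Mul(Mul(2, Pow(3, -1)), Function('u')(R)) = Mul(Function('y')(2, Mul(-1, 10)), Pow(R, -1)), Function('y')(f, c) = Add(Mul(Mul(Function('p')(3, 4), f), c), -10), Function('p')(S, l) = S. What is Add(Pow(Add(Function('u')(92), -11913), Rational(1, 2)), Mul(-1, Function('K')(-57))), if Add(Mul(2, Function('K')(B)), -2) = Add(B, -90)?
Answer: Add(Rational(145, 2), Mul(Rational(3, 46), I, Pow(2801147, Rational(1, 2)))) ≈ Add(72.500, Mul(109.15, I))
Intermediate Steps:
Function('K')(B) = Add(-44, Mul(Rational(1, 2), B)) (Function('K')(B) = Add(1, Mul(Rational(1, 2), Add(B, -90))) = Add(1, Mul(Rational(1, 2), Add(-90, B))) = Add(1, Add(-45, Mul(Rational(1, 2), B))) = Add(-44, Mul(Rational(1, 2), B)))
Function('y')(f, c) = Add(-10, Mul(3, c, f)) (Function('y')(f, c) = Add(Mul(Mul(3, f), c), -10) = Add(Mul(3, c, f), -10) = Add(-10, Mul(3, c, f)))
Function('u')(R) = Mul(-105, Pow(R, -1)) (Function('u')(R) = Mul(Rational(3, 2), Mul(Add(-10, Mul(3, Mul(-1, 10), 2)), Pow(R, -1))) = Mul(Rational(3, 2), Mul(Add(-10, Mul(3, -10, 2)), Pow(R, -1))) = Mul(Rational(3, 2), Mul(Add(-10, -60), Pow(R, -1))) = Mul(Rational(3, 2), Mul(-70, Pow(R, -1))) = Mul(-105, Pow(R, -1)))
Add(Pow(Add(Function('u')(92), -11913), Rational(1, 2)), Mul(-1, Function('K')(-57))) = Add(Pow(Add(Mul(-105, Pow(92, -1)), -11913), Rational(1, 2)), Mul(-1, Add(-44, Mul(Rational(1, 2), -57)))) = Add(Pow(Add(Mul(-105, Rational(1, 92)), -11913), Rational(1, 2)), Mul(-1, Add(-44, Rational(-57, 2)))) = Add(Pow(Add(Rational(-105, 92), -11913), Rational(1, 2)), Mul(-1, Rational(-145, 2))) = Add(Pow(Rational(-1096101, 92), Rational(1, 2)), Rational(145, 2)) = Add(Mul(Rational(3, 46), I, Pow(2801147, Rational(1, 2))), Rational(145, 2)) = Add(Rational(145, 2), Mul(Rational(3, 46), I, Pow(2801147, Rational(1, 2))))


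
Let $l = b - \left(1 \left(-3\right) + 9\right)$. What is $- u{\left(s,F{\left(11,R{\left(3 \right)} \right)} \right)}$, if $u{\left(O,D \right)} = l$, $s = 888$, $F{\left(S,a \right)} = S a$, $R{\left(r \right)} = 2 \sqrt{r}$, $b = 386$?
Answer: $-380$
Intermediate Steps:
$l = 380$ ($l = 386 - \left(1 \left(-3\right) + 9\right) = 386 - \left(-3 + 9\right) = 386 - 6 = 380$)
$u{\left(O,D \right)} = 380$
$- u{\left(s,F{\left(11,R{\left(3 \right)} \right)} \right)} = \left(-1\right) 380 = -380$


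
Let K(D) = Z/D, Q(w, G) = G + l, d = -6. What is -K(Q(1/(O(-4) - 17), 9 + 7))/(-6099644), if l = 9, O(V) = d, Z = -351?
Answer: -351/152491100 ≈ -2.3018e-6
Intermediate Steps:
O(V) = -6
Q(w, G) = 9 + G (Q(w, G) = G + 9 = 9 + G)
K(D) = -351/D
-K(Q(1/(O(-4) - 17), 9 + 7))/(-6099644) = -(-351/(9 + (9 + 7)))/(-6099644) = -(-351/(9 + 16))*(-1)/6099644 = -(-351/25)*(-1)/6099644 = -(-351*1/25)*(-1)/6099644 = -(-351)*(-1)/(25*6099644) = -1*351/152491100 = -351/152491100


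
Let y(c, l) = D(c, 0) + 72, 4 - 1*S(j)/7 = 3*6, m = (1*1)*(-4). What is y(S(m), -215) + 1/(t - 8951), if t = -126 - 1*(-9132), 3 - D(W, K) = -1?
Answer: 4181/55 ≈ 76.018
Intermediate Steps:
m = -4 (m = 1*(-4) = -4)
D(W, K) = 4 (D(W, K) = 3 - 1*(-1) = 3 + 1 = 4)
S(j) = -98 (S(j) = 28 - 21*6 = 28 - 7*18 = 28 - 126 = -98)
t = 9006 (t = -126 + 9132 = 9006)
y(c, l) = 76 (y(c, l) = 4 + 72 = 76)
y(S(m), -215) + 1/(t - 8951) = 76 + 1/(9006 - 8951) = 76 + 1/55 = 4181/55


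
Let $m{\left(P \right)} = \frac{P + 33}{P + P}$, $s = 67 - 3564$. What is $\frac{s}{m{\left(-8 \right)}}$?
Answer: $\frac{55952}{25} \approx 2238.1$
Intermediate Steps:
$s = -3497$ ($s = 67 - 3564 = -3497$)
$m{\left(P \right)} = \frac{33 + P}{2 P}$
$\frac{s}{m{\left(-8 \right)}} = - \frac{3497}{\frac{1}{2} \frac{1}{-8} \left(33 - 8\right)} = - \frac{3497}{\frac{1}{2} \left(- \frac{1}{8}\right) 25} = - \frac{3497}{- \frac{25}{16}} = \left(-3497\right) \left(- \frac{16}{25}\right) = \frac{55952}{25}$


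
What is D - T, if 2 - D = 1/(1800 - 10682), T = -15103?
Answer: 134162611/8882 ≈ 15105.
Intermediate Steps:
D = 17765/8882 (D = 2 - 1/(1800 - 10682) = 2 - 1/(-8882) = 2 - 1*(-1/8882) = 2 + 1/8882 = 17765/8882 ≈ 2.0001)
D - T = 17765/8882 - 1*(-15103) = 17765/8882 + 15103 = 134162611/8882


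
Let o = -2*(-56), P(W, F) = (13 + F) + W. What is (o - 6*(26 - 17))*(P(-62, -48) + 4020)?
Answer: 227534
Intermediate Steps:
P(W, F) = 13 + F + W
o = 112
(o - 6*(26 - 17))*(P(-62, -48) + 4020) = (112 - 6*(26 - 17))*((13 - 48 - 62) + 4020) = (112 - 6*9)*(-97 + 4020) = (112 - 54)*3923 = 58*3923 = 227534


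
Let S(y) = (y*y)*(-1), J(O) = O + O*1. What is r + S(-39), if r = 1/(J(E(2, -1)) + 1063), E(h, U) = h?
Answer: -1622906/1067 ≈ -1521.0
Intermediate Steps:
J(O) = 2*O (J(O) = O + O = 2*O)
r = 1/1067 (r = 1/(2*2 + 1063) = 1/(4 + 1063) = 1/1067 ≈ 0.00093721)
S(y) = -y² (S(y) = y²*(-1) = -y²)
r + S(-39) = 1/1067 - 1*(-39)² = 1/1067 - 1*1521 = 1/1067 - 1521 = -1622906/1067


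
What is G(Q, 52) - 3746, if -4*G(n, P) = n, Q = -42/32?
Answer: -239723/64 ≈ -3745.7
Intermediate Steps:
Q = -21/16 (Q = -42*1/32 = -21/16 ≈ -1.3125)
G(n, P) = -n/4
G(Q, 52) - 3746 = -¼*(-21/16) - 3746 = 21/64 - 3746 = -239723/64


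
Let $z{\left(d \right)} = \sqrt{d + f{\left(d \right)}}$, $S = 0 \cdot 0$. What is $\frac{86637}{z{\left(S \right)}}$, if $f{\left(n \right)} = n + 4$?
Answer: $\frac{86637}{2} \approx 43319.0$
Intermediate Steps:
$f{\left(n \right)} = 4 + n$
$S = 0$
$z{\left(d \right)} = \sqrt{4 + 2 d}$ ($z{\left(d \right)} = \sqrt{d + \left(4 + d\right)} = \sqrt{4 + 2 d}$)
$\frac{86637}{z{\left(S \right)}} = \frac{86637}{\sqrt{4 + 2 \cdot 0}} = \frac{86637}{\sqrt{4 + 0}} = \frac{86637}{\sqrt{4}} = \frac{86637}{2}$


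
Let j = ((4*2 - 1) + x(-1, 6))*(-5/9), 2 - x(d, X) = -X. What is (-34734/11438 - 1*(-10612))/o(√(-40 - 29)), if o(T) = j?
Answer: -26002569/20425 ≈ -1273.1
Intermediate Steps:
x(d, X) = 2 + X (x(d, X) = 2 - (-1)*X = 2 + X)
j = -25/3 (j = ((4*2 - 1) + (2 + 6))*(-5/9) = ((8 - 1) + 8)*(-5*⅑) = (7 + 8)*(-5/9) = 15*(-5/9) = -25/3 ≈ -8.3333)
o(T) = -25/3
(-34734/11438 - 1*(-10612))/o(√(-40 - 29)) = (-34734/11438 - 1*(-10612))/(-25/3) = (-34734*1/11438 + 10612)*(-3/25) = (-2481/817 + 10612)*(-3/25) = (8667523/817)*(-3/25) = -26002569/20425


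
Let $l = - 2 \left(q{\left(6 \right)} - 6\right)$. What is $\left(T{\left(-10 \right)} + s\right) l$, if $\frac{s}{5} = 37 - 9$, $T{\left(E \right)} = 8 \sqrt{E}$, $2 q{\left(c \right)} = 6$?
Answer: $840 + 48 i \sqrt{10} \approx 840.0 + 151.79 i$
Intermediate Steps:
$q{\left(c \right)} = 3$ ($q{\left(c \right)} = \frac{1}{2} \cdot 6 = 3$)
$s = 140$ ($s = 5 \left(37 - 9\right) = 5 \cdot 28 = 140$)
$l = 6$ ($l = - 2 \left(3 - 6\right) = \left(-2\right) \left(-3\right) = 6$)
$\left(T{\left(-10 \right)} + s\right) l = \left(8 \sqrt{-10} + 140\right) 6 = \left(8 i \sqrt{10} + 140\right) 6 = \left(140 + 8 i \sqrt{10}\right) 6 = 840 + 48 i \sqrt{10}$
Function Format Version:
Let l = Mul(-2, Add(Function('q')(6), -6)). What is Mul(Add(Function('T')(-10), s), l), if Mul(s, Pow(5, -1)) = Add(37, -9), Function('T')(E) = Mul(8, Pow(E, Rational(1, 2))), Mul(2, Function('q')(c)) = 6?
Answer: Add(840, Mul(48, I, Pow(10, Rational(1, 2)))) ≈ Add(840.00, Mul(151.79, I))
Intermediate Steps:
Function('q')(c) = 3 (Function('q')(c) = Mul(Rational(1, 2), 6) = 3)
s = 140 (s = Mul(5, Add(37, -9)) = Mul(5, 28) = 140)
l = 6 (l = Mul(-2, Add(3, -6)) = Mul(-2, -3) = 6)
Mul(Add(Function('T')(-10), s), l) = Mul(Add(Mul(8, Pow(-10, Rational(1, 2))), 140), 6) = Mul(Add(Mul(8, Mul(I, Pow(10, Rational(1, 2)))), 140), 6) = Mul(Add(Mul(8, I, Pow(10, Rational(1, 2))), 140), 6) = Mul(Add(140, Mul(8, I, Pow(10, Rational(1, 2)))), 6) = Add(840, Mul(48, I, Pow(10, Rational(1, 2))))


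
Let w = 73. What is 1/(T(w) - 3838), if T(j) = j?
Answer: -1/3765 ≈ -0.00026560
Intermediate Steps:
1/(T(w) - 3838) = 1/(73 - 3838) = 1/(-3765) = -1/3765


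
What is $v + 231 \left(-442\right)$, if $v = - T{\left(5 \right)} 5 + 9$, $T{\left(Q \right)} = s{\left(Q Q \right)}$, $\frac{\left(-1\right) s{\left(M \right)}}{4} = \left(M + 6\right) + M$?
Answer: $-100973$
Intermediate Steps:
$s{\left(M \right)} = -24 - 8 M$ ($s{\left(M \right)} = - 4 \left(\left(M + 6\right) + M\right) = - 4 \left(\left(6 + M\right) + M\right) = - 4 \left(6 + 2 M\right) = -24 - 8 M$)
$T{\left(Q \right)} = -24 - 8 Q^{2}$ ($T{\left(Q \right)} = -24 - 8 Q Q = -24 - 8 Q^{2}$)
$v = 1129$ ($v = - (-24 - 8 \cdot 5^{2}) 5 + 9 = - (-24 - 200) 5 + 9 = \left(-1\right) \left(-224\right) 5 + 9 = 224 \cdot 5 + 9 = 1120 + 9 = 1129$)
$v + 231 \left(-442\right) = 1129 + 231 \left(-442\right) = 1129 - 102102 = -100973$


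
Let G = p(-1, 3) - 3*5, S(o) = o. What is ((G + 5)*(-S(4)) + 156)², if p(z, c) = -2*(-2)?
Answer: 32400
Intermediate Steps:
p(z, c) = 4
G = -11 (G = 4 - 3*5 = 4 - 15 = -11)
((G + 5)*(-S(4)) + 156)² = ((-11 + 5)*(-1*4) + 156)² = (-6*(-4) + 156)² = (24 + 156)² = 180² = 32400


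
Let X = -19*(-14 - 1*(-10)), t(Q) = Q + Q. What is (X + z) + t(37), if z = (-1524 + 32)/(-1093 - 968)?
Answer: 310642/2061 ≈ 150.72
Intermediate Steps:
t(Q) = 2*Q
z = 1492/2061 (z = -1492/(-2061) = -1492*(-1/2061) = 1492/2061 ≈ 0.72392)
X = 76 (X = -19*(-14 + 10) = -19*(-4) = 76)
(X + z) + t(37) = (76 + 1492/2061) + 2*37 = 158128/2061 + 74 = 310642/2061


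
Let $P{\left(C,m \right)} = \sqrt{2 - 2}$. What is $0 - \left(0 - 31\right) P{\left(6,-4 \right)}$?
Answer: $0$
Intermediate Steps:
$P{\left(C,m \right)} = 0$ ($P{\left(C,m \right)} = \sqrt{0} = 0$)
$0 - \left(0 - 31\right) P{\left(6,-4 \right)} = 0 - \left(0 - 31\right) 0 = 0 - \left(-31\right) 0 = 0 - 0 = 0 + 0 = 0$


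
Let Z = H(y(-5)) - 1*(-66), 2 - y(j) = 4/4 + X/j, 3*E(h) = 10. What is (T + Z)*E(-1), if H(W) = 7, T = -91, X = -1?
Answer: -60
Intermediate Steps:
E(h) = 10/3 (E(h) = (⅓)*10 = 10/3)
y(j) = 1 + 1/j (y(j) = 2 - (4/4 - 1/j) = 2 - (4*(¼) - 1/j) = 2 - (1 - 1/j) = 2 + (-1 + 1/j) = 1 + 1/j)
Z = 73 (Z = 7 - 1*(-66) = 7 + 66 = 73)
(T + Z)*E(-1) = (-91 + 73)*(10/3) = -18*10/3 = -60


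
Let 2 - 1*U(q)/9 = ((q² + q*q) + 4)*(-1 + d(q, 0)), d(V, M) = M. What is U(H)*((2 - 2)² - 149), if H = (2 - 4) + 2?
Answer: -8046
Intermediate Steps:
H = 0 (H = -2 + 2 = 0)
U(q) = 54 + 18*q² (U(q) = 18 - 9*((q² + q*q) + 4)*(-1 + 0) = 18 - 9*((q² + q²) + 4)*(-1) = 18 - 9*(2*q² + 4)*(-1) = 18 - 9*(4 + 2*q²)*(-1) = 18 - 9*(-4 - 2*q²) = 18 + (36 + 18*q²) = 54 + 18*q²)
U(H)*((2 - 2)² - 149) = (54 + 18*0²)*((2 - 2)² - 149) = (54 + 18*0)*(0² - 149) = (54 + 0)*(0 - 149) = 54*(-149) = -8046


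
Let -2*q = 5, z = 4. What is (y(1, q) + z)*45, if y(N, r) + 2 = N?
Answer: 135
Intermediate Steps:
q = -5/2 (q = -½*5 = -5/2 ≈ -2.5000)
y(N, r) = -2 + N
(y(1, q) + z)*45 = ((-2 + 1) + 4)*45 = (-1 + 4)*45 = 3*45 = 135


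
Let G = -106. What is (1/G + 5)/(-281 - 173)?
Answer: -529/48124 ≈ -0.010992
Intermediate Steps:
(1/G + 5)/(-281 - 173) = (1/(-106) + 5)/(-281 - 173) = (-1/106 + 5)/(-454) = (529/106)*(-1/454) = -529/48124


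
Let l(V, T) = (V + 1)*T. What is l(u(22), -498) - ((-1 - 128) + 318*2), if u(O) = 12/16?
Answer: -2757/2 ≈ -1378.5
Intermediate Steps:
u(O) = ¾ (u(O) = 12*(1/16) = ¾)
l(V, T) = T*(1 + V) (l(V, T) = (1 + V)*T = T*(1 + V))
l(u(22), -498) - ((-1 - 128) + 318*2) = -498*(1 + ¾) - ((-1 - 128) + 318*2) = -498*7/4 - (-129 + 636) = -1743/2 - 1*507 = -1743/2 - 507 = -2757/2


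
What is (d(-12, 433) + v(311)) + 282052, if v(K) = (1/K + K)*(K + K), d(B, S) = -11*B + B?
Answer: 475616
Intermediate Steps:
d(B, S) = -10*B
v(K) = 2*K*(K + 1/K) (v(K) = (K + 1/K)*(2*K) = 2*K*(K + 1/K))
(d(-12, 433) + v(311)) + 282052 = (-10*(-12) + (2 + 2*311**2)) + 282052 = (120 + (2 + 2*96721)) + 282052 = (120 + (2 + 193442)) + 282052 = (120 + 193444) + 282052 = 193564 + 282052 = 475616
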